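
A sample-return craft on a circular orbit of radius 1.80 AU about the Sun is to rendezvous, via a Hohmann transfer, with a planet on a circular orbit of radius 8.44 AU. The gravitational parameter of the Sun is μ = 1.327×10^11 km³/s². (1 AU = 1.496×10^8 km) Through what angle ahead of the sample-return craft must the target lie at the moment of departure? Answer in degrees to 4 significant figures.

φ = 94.95°

In km: r₁ = 1.80 × 1.496×10^8 = 2.6928×10^8 km; r₂ = 8.44 × 1.496×10^8 = 1.262624×10^9 km.
The Hohmann ellipse has a_t = (r₁ + r₂)/2 = 7.65952×10^8 km.
Transfer time t = π√(a_t³/μ) = 1.8282×10^8 s.
Target angular speed ω₂ = √(μ/r₂³) = 8.1194×10^-9 rad/s.
Angle swept by the target during transfer: ω₂·t = 1.4844 rad = 85.05°.
The sample-return craft traverses 180° on the transfer ellipse, so the target must lead by 180° − 85.05° = 94.95°.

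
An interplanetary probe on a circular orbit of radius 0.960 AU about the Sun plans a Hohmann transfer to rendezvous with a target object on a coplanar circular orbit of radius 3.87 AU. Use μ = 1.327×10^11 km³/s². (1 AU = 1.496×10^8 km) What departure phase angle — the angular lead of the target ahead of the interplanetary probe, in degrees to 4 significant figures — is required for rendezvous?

In km: r₁ = 0.960 × 1.496×10^8 = 1.43616×10^8 km; r₂ = 3.87 × 1.496×10^8 = 5.78952×10^8 km.
The Hohmann ellipse has a_t = (r₁ + r₂)/2 = 3.61284×10^8 km.
Transfer time t = π√(a_t³/μ) = 5.9223×10^7 s.
The target's mean motion on its circular orbit is ω₂ = √(μ/r₂³) = 2.6150×10^-8 rad/s.
Angle swept by the target during transfer: ω₂·t = 1.5487 rad = 88.73°.
Arrival is 180° from departure on the ellipse, so φ = 180° − 88.73° = 91.27°.

φ = 91.27°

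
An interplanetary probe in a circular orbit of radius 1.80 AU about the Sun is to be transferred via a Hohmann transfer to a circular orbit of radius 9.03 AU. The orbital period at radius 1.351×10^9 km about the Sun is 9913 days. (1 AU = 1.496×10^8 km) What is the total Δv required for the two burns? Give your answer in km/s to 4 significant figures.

From Kepler's third law T² = 4π²r³/μ at r = 1.351×10^9 km, T = 9913 days = 9913 × 86400 s = 8.564832×10^8 s: μ = 4π²r³/T² = 1.32705×10^11 km³/s².
In km: r₁ = 1.80 × 1.496×10^8 = 2.6928×10^8 km; r₂ = 9.03 × 1.496×10^8 = 1.350888×10^9 km.
Semi-major axis of the transfer orbit: a_t = (2.6928×10^8 + 1.350888×10^9)/2 = 8.10084×10^8 km.
Circular speed at r₁: v₁ = √(μ/r₁) = √(1.32705×10^11/2.6928×10^8) = 22.1994 km/s.
Transfer-orbit speed at r₁ (vis-viva equation): v_p = √[μ(2/r₁ − 1/a_t)] = 28.6673 km/s.
First burn Δv₁ = |v_p − v₁| = 6.4679 km/s.
Circular speed at r₂: v₂ = √(μ/r₂) = 9.911 km/s.
Transfer-orbit speed at r₂: v_a = √[μ(2/r₂ − 1/a_t)] = 5.714 km/s.
Second burn Δv₂ = |v₂ − v_a| = 4.1970 km/s.
Δv = Δv₁ + Δv₂ = 6.4679 + 4.1970 = 10.66 km/s.

Δv = 10.66 km/s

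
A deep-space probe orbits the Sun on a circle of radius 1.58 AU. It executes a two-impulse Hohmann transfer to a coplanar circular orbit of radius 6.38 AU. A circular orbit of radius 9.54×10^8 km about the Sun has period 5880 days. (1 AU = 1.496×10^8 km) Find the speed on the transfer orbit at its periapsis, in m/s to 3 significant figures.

From Kepler's third law T² = 4π²r³/μ at r = 9.54×10^8 km, T = 5880 days = 5880 × 86400 s = 5.08032×10^8 s: μ = 4π²r³/T² = 1.32808×10^11 km³/s².
In km: r₁ = 1.58 × 1.496×10^8 = 2.36368×10^8 km; r₂ = 6.38 × 1.496×10^8 = 9.54448×10^8 km.
Transfer-ellipse semi-major axis a_t = (r₁ + r₂)/2 = (2.36368×10^8 + 9.54448×10^8)/2 = 5.95408×10^8 km.
At periapsis, r = 2.36368×10^8 km.
From the vis-viva equation, v = √[μ(2/r − 1/a_t)] = 30.01 km/s.

v = 30000 m/s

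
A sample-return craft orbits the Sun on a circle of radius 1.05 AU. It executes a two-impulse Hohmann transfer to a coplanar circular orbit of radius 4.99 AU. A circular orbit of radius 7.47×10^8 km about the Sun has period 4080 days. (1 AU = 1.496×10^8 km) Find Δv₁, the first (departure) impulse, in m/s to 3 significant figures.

Δv₁ = 8290 m/s

From Kepler's third law T² = 4π²r³/μ at r = 7.47×10^8 km, T = 4080 days = 4080 × 86400 s = 3.52512×10^8 s: μ = 4π²r³/T² = 1.32426×10^11 km³/s².
In km: r₁ = 1.05 × 1.496×10^8 = 1.5708×10^8 km; r₂ = 4.99 × 1.496×10^8 = 7.46504×10^8 km.
The Hohmann ellipse has a_t = (r₁ + r₂)/2 = 4.51792×10^8 km.
Circular speed at r = 1.5708×10^8 km: v_c = √(μ/r) = 29.0353 km/s.
Transfer-orbit speed at the same r (vis-viva, a = a_t): v_t = √[μ(2/r − 1/a_t)] = 37.3227 km/s.
Δv₁ = |v_t − v_c| = |37.3227 − 29.0353| = 8.287 km/s.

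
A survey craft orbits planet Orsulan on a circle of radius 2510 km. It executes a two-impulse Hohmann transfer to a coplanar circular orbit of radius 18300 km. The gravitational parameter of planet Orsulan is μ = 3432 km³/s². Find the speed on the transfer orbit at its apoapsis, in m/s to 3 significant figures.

v = 213 m/s

Transfer-ellipse semi-major axis a_t = (r₁ + r₂)/2 = (2510 + 18300)/2 = 10405 km.
The apoapsis of the transfer ellipse is at r = 18300 km.
From the vis-viva equation, v = √[μ(2/r − 1/a_t)] = 0.2127 km/s.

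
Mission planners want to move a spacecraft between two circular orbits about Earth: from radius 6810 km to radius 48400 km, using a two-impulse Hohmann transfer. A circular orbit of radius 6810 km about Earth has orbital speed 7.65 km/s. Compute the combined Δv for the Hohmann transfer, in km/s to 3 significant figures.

From the circular-orbit relation v² = μ/r at r = 6810 km: μ = v²r = (7.65)² × 6810 = 3.98538×10^5 km³/s².
Transfer-ellipse semi-major axis a_t = (r₁ + r₂)/2 = (6810 + 48400)/2 = 27605 km.
At r₁ the circular-orbit speed is v₁ = √(μ/r₁) = 7.650 km/s.
On the transfer ellipse at r₁, v² = μ(2/r − 1/a) gives v_p = √[μ(2/r₁ − 1/a_t)] = 10.13 km/s.
First burn Δv₁ = |v_p − v₁| = 2.480 km/s.
Circular speed at r₂: v₂ = √(μ/r₂) = 2.8695 km/s.
Transfer-orbit speed at r₂: v_a = √[μ(2/r₂ − 1/a_t)] = 1.4253 km/s.
Second burn Δv₂ = |v₂ − v_a| = 1.444 km/s.
Total Δv = Δv₁ + Δv₂ = 3.924 km/s.

Δv = 3.92 km/s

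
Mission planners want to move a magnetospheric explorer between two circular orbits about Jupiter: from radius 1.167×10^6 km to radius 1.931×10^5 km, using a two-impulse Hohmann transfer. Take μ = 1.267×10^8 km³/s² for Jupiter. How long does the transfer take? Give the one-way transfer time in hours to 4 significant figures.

The Hohmann ellipse has a_t = (r₁ + r₂)/2 = 6.8005×10^5 km.
By Kepler's third law the transfer-orbit period is T = 2π√(a_t³/μ), so t = T/2 = 1.5652×10^5 s.
Converting: 1.5652×10^5 s ÷ 3600 s/hour = 43.48 hours.

t = 43.48 hours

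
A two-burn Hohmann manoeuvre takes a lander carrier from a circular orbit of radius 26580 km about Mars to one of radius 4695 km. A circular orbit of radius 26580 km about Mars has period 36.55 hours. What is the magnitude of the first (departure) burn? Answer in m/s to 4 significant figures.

Δv₁ = 573.8 m/s

From Kepler's third law T² = 4π²r³/μ at r = 26580 km, T = 36.55 hours = 36.55 × 3600 s = 1.3158×10^5 s: μ = 4π²r³/T² = 42819.8 km³/s².
Semi-major axis of the transfer orbit: a_t = (26580 + 4695)/2 = 15637.5 km.
On the circular orbit at r = 26580 km, v_c = √(μ/r) = 1.26924 km/s.
Transfer-orbit speed at the same r (vis-viva, a = a_t): v_t = √[μ(2/r − 1/a_t)] = 0.695471 km/s.
Δv₁ = |v_t − v_c| = |0.695471 − 1.26924| = 0.5738 km/s.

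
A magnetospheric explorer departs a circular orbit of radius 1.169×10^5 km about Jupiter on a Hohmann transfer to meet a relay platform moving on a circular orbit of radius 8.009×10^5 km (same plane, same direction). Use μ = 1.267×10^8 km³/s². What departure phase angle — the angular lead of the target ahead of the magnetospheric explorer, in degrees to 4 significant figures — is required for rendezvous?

The Hohmann ellipse has a_t = (r₁ + r₂)/2 = 4.589×10^5 km.
The half-period of the transfer ellipse is t = π√(a_t³/μ) = 86763.8 s.
The target's mean motion on its circular orbit is ω₂ = √(μ/r₂³) = 1.57044×10^-5 rad/s.
Angle swept by the target during transfer: ω₂·t = 1.3626 rad = 78.07°.
Arrival is 180° from departure on the ellipse, so φ = 180° − 78.07° = 101.9°.

φ = 101.9°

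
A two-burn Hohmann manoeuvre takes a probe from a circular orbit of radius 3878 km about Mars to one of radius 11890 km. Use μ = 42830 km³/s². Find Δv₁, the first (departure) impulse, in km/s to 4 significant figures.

Δv₁ = 0.7579 km/s

Semi-major axis of the transfer orbit: a_t = (3878 + 11890)/2 = 7884 km.
On the circular orbit at r = 3878 km, v_c = √(μ/r) = 3.3233 km/s.
Transfer-orbit speed at the same r (vis-viva, a = a_t): v_t = √[μ(2/r − 1/a_t)] = 4.0812 km/s.
Δv₁ = |v_t − v_c| = |4.0812 − 3.3233| = 0.7579 km/s.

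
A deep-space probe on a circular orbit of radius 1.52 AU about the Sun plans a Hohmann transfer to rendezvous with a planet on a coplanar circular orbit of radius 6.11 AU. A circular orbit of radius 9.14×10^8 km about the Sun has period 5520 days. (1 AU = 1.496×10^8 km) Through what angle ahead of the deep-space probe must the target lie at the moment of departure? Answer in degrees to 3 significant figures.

From Kepler's third law T² = 4π²r³/μ at r = 9.14×10^8 km, T = 5520 days = 5520 × 86400 s = 4.76928×10^8 s: μ = 4π²r³/T² = 1.32523×10^11 km³/s².
In km: r₁ = 1.52 × 1.496×10^8 = 2.27392×10^8 km; r₂ = 6.11 × 1.496×10^8 = 9.14056×10^8 km.
The Hohmann ellipse has a_t = (r₁ + r₂)/2 = 5.70724×10^8 km.
The half-period of the transfer ellipse is t = π√(a_t³/μ) = 1.177×10^8 s.
Target angular speed ω₂ = √(μ/r₂³) = 1.317×10^-8 rad/s.
Angle swept by the target during transfer: ω₂·t = 1.550 rad = 88.81°.
Arrival is 180° from departure on the ellipse, so φ = 180° − 88.81° = 91.2°.

φ = 91.2°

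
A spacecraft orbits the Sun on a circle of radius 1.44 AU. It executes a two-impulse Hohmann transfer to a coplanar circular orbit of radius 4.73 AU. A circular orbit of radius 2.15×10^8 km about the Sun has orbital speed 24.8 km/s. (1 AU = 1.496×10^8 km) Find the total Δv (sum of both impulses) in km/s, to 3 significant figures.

From the circular-orbit relation v² = μ/r at r = 2.15×10^8 km: μ = v²r = (24.8)² × 2.15×10^8 = 1.32234×10^11 km³/s².
In km: r₁ = 1.44 × 1.496×10^8 = 2.15424×10^8 km; r₂ = 4.73 × 1.496×10^8 = 7.07608×10^8 km.
Semi-major axis of the transfer orbit: a_t = (2.15424×10^8 + 7.07608×10^8)/2 = 4.61516×10^8 km.
Circular speed at r₁: v₁ = √(μ/r₁) = √(1.32234×10^11/2.15424×10^8) = 24.776 km/s.
Transfer-orbit speed at r₁ (vis-viva): v_p = √[μ(2/r₁ − 1/a_t)] = 30.678 km/s.
First burn Δv₁ = |v_p − v₁| = 5.902 km/s.
Circular speed at r₂: v₂ = √(μ/r₂) = 13.6702 km/s.
Transfer-orbit speed at r₂: v_a = √[μ(2/r₂ − 1/a_t)] = 9.33960 km/s.
Second burn Δv₂ = |v₂ − v_a| = 4.331 km/s.
Δv = Δv₁ + Δv₂ = 5.902 + 4.331 = 10.23 km/s.

Δv = 10.2 km/s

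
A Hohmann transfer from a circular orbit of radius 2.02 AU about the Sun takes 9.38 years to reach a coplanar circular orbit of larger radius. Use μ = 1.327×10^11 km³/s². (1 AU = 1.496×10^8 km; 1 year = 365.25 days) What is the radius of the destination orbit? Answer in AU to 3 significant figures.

In km: r₁ = 2.02 × 1.496×10^8 = 3.02192×10^8 km.
Transfer time t = 9.38 years × 365.25 × 86400 s = 2.96010288×10^8 s, and t = π√(a_t³/μ).
So a_t = (μ t²/π²)^(1/3) = (1.327×10^11 × (2.96010288×10^8)² / π²)^(1/3) = 1.0562×10^9 km.
Since a_t = (r₁ + r₂)/2, r₂ = 2a_t − r₁ = 2×1.0562×10^9 − 3.02192×10^8 = 1.810208×10^9 km.
In AU: r₂ = 1.810208×10^9 / 1.496×10^8 = 12.1 AU.

r₂ = 12.1 AU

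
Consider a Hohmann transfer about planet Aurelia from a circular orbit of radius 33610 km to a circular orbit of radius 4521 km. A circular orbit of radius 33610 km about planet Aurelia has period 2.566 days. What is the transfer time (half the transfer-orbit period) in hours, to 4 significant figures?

From Kepler's third law T² = 4π²r³/μ at r = 33610 km, T = 2.566 days = 2.566 × 86400 s = 2.217024×10^5 s: μ = 4π²r³/T² = 30494.7 km³/s².
Semi-major axis of the transfer orbit: a_t = (33610 + 4521)/2 = 19065.5 km.
Transfer time t = π√(a_t³/μ) = π√((19065.5)³ / 30494.7) = 47360 s.
Converting: 47360 s ÷ 3600 s/hour = 13.16 hours.

t = 13.16 hours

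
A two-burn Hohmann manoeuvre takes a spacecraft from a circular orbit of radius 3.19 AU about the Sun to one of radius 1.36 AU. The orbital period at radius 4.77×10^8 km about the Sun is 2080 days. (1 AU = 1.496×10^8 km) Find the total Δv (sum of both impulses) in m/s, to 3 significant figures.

From Kepler's third law T² = 4π²r³/μ at r = 4.77×10^8 km, T = 2080 days = 2080 × 86400 s = 1.79712×10^8 s: μ = 4π²r³/T² = 1.32666×10^11 km³/s².
In km: r₁ = 3.19 × 1.496×10^8 = 4.77224×10^8 km; r₂ = 1.36 × 1.496×10^8 = 2.03456×10^8 km.
Semi-major axis of the transfer orbit: a_t = (4.77224×10^8 + 2.03456×10^8)/2 = 3.4034×10^8 km.
Circular speed at r₁: v₁ = √(μ/r₁) = √(1.32666×10^11/4.77224×10^8) = 16.673 km/s.
On the transfer ellipse at r₁, vis-viva equation gives v_a = √[μ(2/r₁ − 1/a_t)] = 12.891 km/s.
First burn Δv₁ = |v_a − v₁| = 3.782 km/s.
Circular speed at r₂: v₂ = √(μ/r₂) = 25.536 km/s.
Transfer-orbit speed at r₂: v_p = √[μ(2/r₂ − 1/a_t)] = 30.238 km/s.
Second burn Δv₂ = |v₂ − v_p| = 4.702 km/s.
Δv = Δv₁ + Δv₂ = 3.782 + 4.702 = 8.484 km/s.

Δv = 8480 m/s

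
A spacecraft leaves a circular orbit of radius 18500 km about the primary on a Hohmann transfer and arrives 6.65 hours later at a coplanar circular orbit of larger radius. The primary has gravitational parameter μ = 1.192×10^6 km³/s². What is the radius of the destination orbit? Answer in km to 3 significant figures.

Transfer time t = 6.65 hours = 23940 s, and t = π√(a_t³/μ).
So a_t = (μ t²/π²)^(1/3) = (1.192×10^6 × (23940)² / π²)^(1/3) = 41059 km.
Since a_t = (r₁ + r₂)/2, r₂ = 2a_t − r₁ = 2×41059 − 18500 = 63618 km.

r₂ = 63600 km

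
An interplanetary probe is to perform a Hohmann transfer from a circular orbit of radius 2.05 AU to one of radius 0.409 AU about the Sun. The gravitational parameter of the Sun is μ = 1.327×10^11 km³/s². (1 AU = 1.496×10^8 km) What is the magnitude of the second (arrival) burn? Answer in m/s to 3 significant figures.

Δv₂ = 13600 m/s

In km: r₁ = 2.05 × 1.496×10^8 = 3.0668×10^8 km; r₂ = 0.409 × 1.496×10^8 = 6.11864×10^7 km.
Semi-major axis of the transfer orbit: a_t = (3.0668×10^8 + 6.11864×10^7)/2 = 1.839332×10^8 km.
Circular speed at r = 6.11864×10^7 km: v_c = √(μ/r) = 46.57 km/s.
Vis-viva on the transfer ellipse at r = 6.11864×10^7 km gives v_t = √[μ(2/r − 1/a_t)] = 60.13 km/s.
Δv₂ = |v_t − v_c| = |60.13 − 46.57| = 13.56 km/s.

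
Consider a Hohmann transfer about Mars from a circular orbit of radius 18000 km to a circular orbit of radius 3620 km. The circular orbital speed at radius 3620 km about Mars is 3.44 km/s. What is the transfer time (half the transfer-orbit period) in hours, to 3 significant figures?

t = 4.74 hours

From the circular-orbit relation v² = μ/r at r = 3620 km: μ = v²r = (3.44)² × 3620 = 42837.6 km³/s².
Transfer-ellipse semi-major axis a_t = (r₁ + r₂)/2 = (18000 + 3620)/2 = 10810 km.
Transfer time t = π√(a_t³/μ) = π√((10810)³ / 42837.6) = 17060 s.
Converting: 17060 s ÷ 3600 s/hour = 4.74 hours.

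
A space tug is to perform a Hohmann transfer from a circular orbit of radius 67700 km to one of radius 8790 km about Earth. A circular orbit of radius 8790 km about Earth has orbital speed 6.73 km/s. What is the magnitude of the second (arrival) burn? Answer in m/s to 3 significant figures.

From the circular-orbit relation v² = μ/r at r = 8790 km: μ = v²r = (6.73)² × 8790 = 3.98125×10^5 km³/s².
Transfer-ellipse semi-major axis a_t = (r₁ + r₂)/2 = (67700 + 8790)/2 = 38245 km.
On the circular orbit at r = 8790 km, v_c = √(μ/r) = 6.730 km/s.
Transfer-orbit speed at the same r (vis-viva, a = a_t): v_t = √[μ(2/r − 1/a_t)] = 8.954 km/s.
Δv₂ = |v_t − v_c| = |8.954 − 6.730| = 2.224 km/s.

Δv₂ = 2220 m/s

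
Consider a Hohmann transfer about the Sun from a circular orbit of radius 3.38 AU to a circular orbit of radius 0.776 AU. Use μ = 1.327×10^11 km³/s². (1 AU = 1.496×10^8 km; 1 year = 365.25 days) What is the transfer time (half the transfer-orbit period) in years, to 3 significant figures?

In km: r₁ = 3.38 × 1.496×10^8 = 5.05648×10^8 km; r₂ = 0.776 × 1.496×10^8 = 1.160896×10^8 km.
Semi-major axis of the transfer orbit: a_t = (5.05648×10^8 + 1.160896×10^8)/2 = 3.108688×10^8 km.
Half the transfer-orbit period gives t = π√(a_t³/μ) = 4.727×10^7 s.
Converting: 4.727×10^7 s ÷ 3.15576×10^7 s/year (365.25 × 86400) = 1.50 years.

t = 1.50 years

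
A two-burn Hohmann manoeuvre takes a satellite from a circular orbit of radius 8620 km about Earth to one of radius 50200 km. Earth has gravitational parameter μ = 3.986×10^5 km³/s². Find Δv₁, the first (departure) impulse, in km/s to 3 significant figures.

The Hohmann ellipse has a_t = (r₁ + r₂)/2 = 29410 km.
Circular speed at r = 8620 km: v_c = √(μ/r) = 6.800 km/s.
Vis-viva on the transfer ellipse at r = 8620 km gives v_t = √[μ(2/r − 1/a_t)] = 8.884 km/s.
Δv₁ = |v_t − v_c| = |8.884 − 6.800| = 2.084 km/s.

Δv₁ = 2.08 km/s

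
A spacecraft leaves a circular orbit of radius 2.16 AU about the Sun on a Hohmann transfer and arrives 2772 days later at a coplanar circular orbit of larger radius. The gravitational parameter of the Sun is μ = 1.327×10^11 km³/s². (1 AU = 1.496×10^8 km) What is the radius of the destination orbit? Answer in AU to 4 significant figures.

In km: r₁ = 2.16 × 1.496×10^8 = 3.23136×10^8 km.
Transfer time t = 2772 days = 2.395008×10^8 s, and t = π√(a_t³/μ).
So a_t = (μ t²/π²)^(1/3) = (1.327×10^11 × (2.395008×10^8)² / π²)^(1/3) = 9.1705×10^8 km.
Since a_t = (r₁ + r₂)/2, r₂ = 2a_t − r₁ = 2×9.1705×10^8 − 3.23136×10^8 = 1.510964×10^9 km.
In AU: r₂ = 1.510964×10^9 / 1.496×10^8 = 10.10 AU.

r₂ = 10.10 AU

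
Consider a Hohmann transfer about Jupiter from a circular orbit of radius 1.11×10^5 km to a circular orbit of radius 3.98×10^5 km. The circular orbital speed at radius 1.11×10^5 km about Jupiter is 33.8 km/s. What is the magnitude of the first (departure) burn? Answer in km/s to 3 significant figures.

Δv₁ = 8.47 km/s

From the circular-orbit relation v² = μ/r at r = 1.11×10^5 km: μ = v²r = (33.8)² × 1.11×10^5 = 1.26811×10^8 km³/s².
The Hohmann ellipse has a_t = (r₁ + r₂)/2 = 2.545×10^5 km.
On the circular orbit at r = 1.110×10^5 km, v_c = √(μ/r) = 33.800 km/s.
Transfer-orbit speed at the same r (vis-viva, a = a_t): v_t = √[μ(2/r − 1/a_t)] = 42.268 km/s.
Δv₁ = |v_t − v_c| = |42.268 − 33.800| = 8.468 km/s.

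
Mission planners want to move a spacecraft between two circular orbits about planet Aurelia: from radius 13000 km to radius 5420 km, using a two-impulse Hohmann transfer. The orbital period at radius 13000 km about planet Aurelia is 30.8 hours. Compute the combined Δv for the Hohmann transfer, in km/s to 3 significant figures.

From Kepler's third law T² = 4π²r³/μ at r = 13000 km, T = 30.8 hours = 30.8 × 3600 s = 1.1088×10^5 s: μ = 4π²r³/T² = 7054.78 km³/s².
Semi-major axis of the transfer orbit: a_t = (13000 + 5420)/2 = 9210 km.
Circular speed at r₁: v₁ = √(μ/r₁) = √(7054.78/13000) = 0.73666 km/s.
Transfer-orbit speed at r₁ (vis-viva): v_a = √[μ(2/r₁ − 1/a_t)] = 0.56512 km/s.
First burn Δv₁ = |v_a − v₁| = 0.1715 km/s.
Circular speed at r₂: v₂ = √(μ/r₂) = 1.1409 km/s.
Transfer-orbit speed at r₂: v_p = √[μ(2/r₂ − 1/a_t)] = 1.3555 km/s.
Second burn Δv₂ = |v₂ − v_p| = 0.2146 km/s.
Total Δv = Δv₁ + Δv₂ = 0.3861 km/s.

Δv = 0.386 km/s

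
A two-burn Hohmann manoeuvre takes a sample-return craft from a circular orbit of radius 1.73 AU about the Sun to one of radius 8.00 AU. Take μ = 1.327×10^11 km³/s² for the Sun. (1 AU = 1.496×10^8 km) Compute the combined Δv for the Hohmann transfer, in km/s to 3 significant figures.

In km: r₁ = 1.73 × 1.496×10^8 = 2.58808×10^8 km; r₂ = 8.00 × 1.496×10^8 = 1.1968×10^9 km.
The Hohmann ellipse has a_t = (r₁ + r₂)/2 = 7.27804×10^8 km.
At r₁ the circular-orbit speed is v₁ = √(μ/r₁) = 22.644 km/s.
On the transfer ellipse at r₁, v² = μ(2/r − 1/a) gives v_p = √[μ(2/r₁ − 1/a_t)] = 29.037 km/s.
First burn Δv₁ = |v_p − v₁| = 6.393 km/s.
Circular speed at r₂: v₂ = √(μ/r₂) = 10.53 km/s.
Transfer-orbit speed at r₂: v_a = √[μ(2/r₂ − 1/a_t)] = 6.279 km/s.
Second burn Δv₂ = |v₂ − v_a| = 4.251 km/s.
Total Δv = Δv₁ + Δv₂ = 10.64 km/s.

Δv = 10.6 km/s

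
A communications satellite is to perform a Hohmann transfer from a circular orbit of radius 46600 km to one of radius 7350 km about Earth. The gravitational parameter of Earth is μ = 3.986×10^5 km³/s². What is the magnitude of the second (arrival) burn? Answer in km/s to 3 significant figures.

Δv₂ = 2.31 km/s

Transfer-ellipse semi-major axis a_t = (r₁ + r₂)/2 = (46600 + 7350)/2 = 26975 km.
On the circular orbit at r = 7350 km, v_c = √(μ/r) = 7.364 km/s.
Vis-viva on the transfer ellipse at r = 7350 km gives v_t = √[μ(2/r − 1/a_t)] = 9.679 km/s.
Δv₂ = |v_t − v_c| = |9.679 − 7.364| = 2.315 km/s.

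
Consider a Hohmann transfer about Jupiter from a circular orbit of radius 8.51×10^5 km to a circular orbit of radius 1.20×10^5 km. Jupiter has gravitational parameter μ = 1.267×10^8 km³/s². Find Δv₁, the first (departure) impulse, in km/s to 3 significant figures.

Δv₁ = 6.14 km/s

The Hohmann ellipse has a_t = (r₁ + r₂)/2 = 4.855×10^5 km.
Circular speed at r = 8.510×10^5 km: v_c = √(μ/r) = 12.202 km/s.
Vis-viva on the transfer ellipse at r = 8.510×10^5 km gives v_t = √[μ(2/r − 1/a_t)] = 6.0662 km/s.
Δv₁ = |v_t − v_c| = |6.0662 − 12.202| = 6.136 km/s.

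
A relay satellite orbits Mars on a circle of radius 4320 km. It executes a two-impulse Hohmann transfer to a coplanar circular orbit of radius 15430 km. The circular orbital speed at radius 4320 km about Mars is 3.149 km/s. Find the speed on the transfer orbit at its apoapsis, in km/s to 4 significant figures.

From the circular-orbit relation v² = μ/r at r = 4320 km: μ = v²r = (3.149)² × 4320 = 42838.0 km³/s².
Semi-major axis of the transfer orbit: a_t = (4320 + 15430)/2 = 9875 km.
At apoapsis, r = 15430 km.
From the vis-viva equation, v = √[μ(2/r − 1/a_t)] = 1.102 km/s.

v = 1.102 km/s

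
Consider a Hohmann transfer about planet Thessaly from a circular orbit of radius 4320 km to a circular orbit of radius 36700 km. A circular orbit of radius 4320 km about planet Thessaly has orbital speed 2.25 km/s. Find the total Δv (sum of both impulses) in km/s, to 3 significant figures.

Δv = 1.18 km/s

From the circular-orbit relation v² = μ/r at r = 4320 km: μ = v²r = (2.25)² × 4320 = 21870.0 km³/s².
Transfer-ellipse semi-major axis a_t = (r₁ + r₂)/2 = (4320 + 36700)/2 = 20510 km.
Circular speed at r₁: v₁ = √(μ/r₁) = √(21870.0/4320) = 2.25000 km/s.
On the transfer ellipse at r₁, vis-viva gives v_p = √[μ(2/r₁ − 1/a_t)] = 3.00977 km/s.
First burn Δv₁ = |v_p − v₁| = 0.75977 km/s.
At r₂, v₂ = √(μ/r₂) = 0.77195 km/s.
Transfer-orbit speed at r₂: v_a = √[μ(2/r₂ − 1/a_t)] = 0.35428 km/s.
Second burn Δv₂ = |v₂ − v_a| = 0.41767 km/s.
Total Δv = Δv₁ + Δv₂ = 1.177 km/s.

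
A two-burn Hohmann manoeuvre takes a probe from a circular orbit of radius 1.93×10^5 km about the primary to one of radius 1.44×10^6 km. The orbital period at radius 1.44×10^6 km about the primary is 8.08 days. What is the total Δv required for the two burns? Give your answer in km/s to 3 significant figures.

Δv = 18.3 km/s

From Kepler's third law T² = 4π²r³/μ at r = 1.44×10^6 km, T = 8.08 days = 8.08 × 86400 s = 6.98112×10^5 s: μ = 4π²r³/T² = 2.41878×10^8 km³/s².
Transfer-ellipse semi-major axis a_t = (r₁ + r₂)/2 = (1.930×10^5 + 1.440×10^6)/2 = 8.165×10^5 km.
At r₁ the circular-orbit speed is v₁ = √(μ/r₁) = 35.40 km/s.
Transfer-orbit speed at r₁ (vis-viva equation): v_p = √[μ(2/r₁ − 1/a_t)] = 47.01 km/s.
First burn Δv₁ = |v_p − v₁| = 11.61 km/s.
Circular speed at r₂: v₂ = √(μ/r₂) = 12.96 km/s.
Transfer-orbit speed at r₂: v_a = √[μ(2/r₂ − 1/a_t)] = 6.301 km/s.
Second burn Δv₂ = |v₂ − v_a| = 6.659 km/s.
Total Δv = Δv₁ + Δv₂ = 18.27 km/s.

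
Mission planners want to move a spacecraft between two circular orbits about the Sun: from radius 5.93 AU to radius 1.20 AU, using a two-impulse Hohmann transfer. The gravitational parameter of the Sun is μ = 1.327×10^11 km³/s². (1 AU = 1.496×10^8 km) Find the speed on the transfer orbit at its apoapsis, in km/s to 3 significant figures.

In km: r₁ = 5.93 × 1.496×10^8 = 8.87128×10^8 km; r₂ = 1.20 × 1.496×10^8 = 1.7952×10^8 km.
Transfer-ellipse semi-major axis a_t = (r₁ + r₂)/2 = (8.87128×10^8 + 1.7952×10^8)/2 = 5.33324×10^8 km.
At apoapsis, r = 8.87128×10^8 km.
Applying v² = μ(2/r − 1/a_t): v = 7.096 km/s.

v = 7.10 km/s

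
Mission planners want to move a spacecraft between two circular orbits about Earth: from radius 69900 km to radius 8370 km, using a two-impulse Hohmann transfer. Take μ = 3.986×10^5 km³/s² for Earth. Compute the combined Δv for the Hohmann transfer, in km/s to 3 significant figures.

The Hohmann ellipse has a_t = (r₁ + r₂)/2 = 39135 km.
At r₁ the circular-orbit speed is v₁ = √(μ/r₁) = 2.387977 km/s.
On the transfer ellipse at r₁, vis-viva equation gives v_a = √[μ(2/r₁ − 1/a_t)] = 1.104359 km/s.
First burn Δv₁ = |v_a − v₁| = 1.283618 km/s.
At r₂, v₂ = √(μ/r₂) = 6.900903 km/s.
Transfer-orbit speed at r₂: v_p = √[μ(2/r₂ − 1/a_t)] = 9.222780 km/s.
Second burn Δv₂ = |v₂ − v_p| = 2.321877 km/s.
Total Δv = Δv₁ + Δv₂ = 3.605 km/s.

Δv = 3.61 km/s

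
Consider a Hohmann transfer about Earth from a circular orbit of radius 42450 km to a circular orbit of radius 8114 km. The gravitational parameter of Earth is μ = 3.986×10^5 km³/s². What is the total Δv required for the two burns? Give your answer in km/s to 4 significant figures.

Transfer-ellipse semi-major axis a_t = (r₁ + r₂)/2 = (42450 + 8114)/2 = 25282 km.
At r₁ the circular-orbit speed is v₁ = √(μ/r₁) = 3.064 km/s.
Transfer-orbit speed at r₁ (v² = μ(2/r − 1/a)): v_a = √[μ(2/r₁ − 1/a_t)] = 1.736 km/s.
First burn Δv₁ = |v_a − v₁| = 1.328 km/s.
Circular speed at r₂: v₂ = √(μ/r₂) = 7.009 km/s.
Transfer-orbit speed at r₂: v_p = √[μ(2/r₂ − 1/a_t)] = 9.082 km/s.
Second burn Δv₂ = |v₂ − v_p| = 2.073 km/s.
Δv = Δv₁ + Δv₂ = 1.328 + 2.073 = 3.401 km/s.

Δv = 3.401 km/s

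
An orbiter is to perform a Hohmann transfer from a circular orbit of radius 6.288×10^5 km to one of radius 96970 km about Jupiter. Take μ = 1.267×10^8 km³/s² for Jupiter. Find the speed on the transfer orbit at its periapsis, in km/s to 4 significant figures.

The Hohmann ellipse has a_t = (r₁ + r₂)/2 = 3.62885×10^5 km.
The periapsis of the transfer ellipse is at r = 96970 km.
Applying v² = μ(2/r − 1/a_t): v = 47.58 km/s.

v = 47.58 km/s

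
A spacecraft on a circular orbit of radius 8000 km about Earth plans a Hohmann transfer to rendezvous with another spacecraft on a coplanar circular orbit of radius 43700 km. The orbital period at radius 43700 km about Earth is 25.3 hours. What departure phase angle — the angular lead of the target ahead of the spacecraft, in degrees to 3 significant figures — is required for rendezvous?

φ = 98.1°

From Kepler's third law T² = 4π²r³/μ at r = 43700 km, T = 25.3 hours = 25.3 × 3600 s = 91080 s: μ = 4π²r³/T² = 3.97153×10^5 km³/s².
Transfer-ellipse semi-major axis a_t = (r₁ + r₂)/2 = (8000 + 43700)/2 = 25850 km.
Transfer time t = π√(a_t³/μ) = 20719 s.
Target angular speed ω₂ = √(μ/r₂³) = 6.8985×10^-5 rad/s.
Angle swept by the target during transfer: ω₂·t = 1.4293 rad = 81.89°.
The spacecraft traverses 180° on the transfer ellipse, so the target must lead by 180° − 81.89° = 98.1°.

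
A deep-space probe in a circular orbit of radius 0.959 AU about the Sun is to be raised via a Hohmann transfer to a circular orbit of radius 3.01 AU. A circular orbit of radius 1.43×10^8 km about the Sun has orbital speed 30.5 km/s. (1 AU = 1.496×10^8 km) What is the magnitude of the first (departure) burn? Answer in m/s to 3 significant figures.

From the circular-orbit relation v² = μ/r at r = 1.43×10^8 km: μ = v²r = (30.5)² × 1.43×10^8 = 1.33026×10^11 km³/s².
In km: r₁ = 0.959 × 1.496×10^8 = 1.434664×10^8 km; r₂ = 3.01 × 1.496×10^8 = 4.50296×10^8 km.
The Hohmann ellipse has a_t = (r₁ + r₂)/2 = 2.968812×10^8 km.
On the circular orbit at r = 1.434664×10^8 km, v_c = √(μ/r) = 30.4504 km/s.
Transfer-orbit speed at the same r (vis-viva, a = a_t): v_t = √[μ(2/r − 1/a_t)] = 37.5017 km/s.
Δv₁ = |v_t − v_c| = |37.5017 − 30.4504| = 7.051 km/s.

Δv₁ = 7050 m/s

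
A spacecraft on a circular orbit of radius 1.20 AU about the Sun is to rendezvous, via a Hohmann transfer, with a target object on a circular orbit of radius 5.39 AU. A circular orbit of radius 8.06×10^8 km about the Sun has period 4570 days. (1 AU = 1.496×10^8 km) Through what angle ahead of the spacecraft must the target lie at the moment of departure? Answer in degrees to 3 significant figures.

From Kepler's third law T² = 4π²r³/μ at r = 8.06×10^8 km, T = 4570 days = 4570 × 86400 s = 3.94848×10^8 s: μ = 4π²r³/T² = 1.32588×10^11 km³/s².
In km: r₁ = 1.20 × 1.496×10^8 = 1.7952×10^8 km; r₂ = 5.39 × 1.496×10^8 = 8.06344×10^8 km.
The Hohmann ellipse has a_t = (r₁ + r₂)/2 = 4.92932×10^8 km.
Transfer time t = π√(a_t³/μ) = 9.44230×10^7 s.
Target angular speed ω₂ = √(μ/r₂³) = 1.59027×10^-8 rad/s.
Angle swept by the target during transfer: ω₂·t = 1.50158 rad = 86.03°.
The spacecraft traverses 180° on the transfer ellipse, so the target must lead by 180° − 86.03° = 94.0°.

φ = 94.0°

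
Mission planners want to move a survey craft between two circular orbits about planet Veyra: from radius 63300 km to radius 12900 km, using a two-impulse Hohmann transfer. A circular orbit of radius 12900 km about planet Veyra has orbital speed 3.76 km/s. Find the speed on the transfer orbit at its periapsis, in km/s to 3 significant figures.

From the circular-orbit relation v² = μ/r at r = 12900 km: μ = v²r = (3.76)² × 12900 = 1.82375×10^5 km³/s².
The Hohmann ellipse has a_t = (r₁ + r₂)/2 = 38100 km.
At periapsis, r = 12900 km.
Applying v² = μ(2/r − 1/a_t): v = 4.846 km/s.

v = 4.85 km/s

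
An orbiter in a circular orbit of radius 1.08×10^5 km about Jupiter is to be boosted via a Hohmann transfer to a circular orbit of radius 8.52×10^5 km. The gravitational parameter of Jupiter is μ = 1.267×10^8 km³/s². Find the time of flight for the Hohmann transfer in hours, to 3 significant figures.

Transfer-ellipse semi-major axis a_t = (r₁ + r₂)/2 = (1.080×10^5 + 8.520×10^5)/2 = 4.800×10^5 km.
Transfer time t = π√(a_t³/μ) = π√((4.800×10^5)³ / 1.267×10^8) = 92820 s.
Converting: 92820 s ÷ 3600 s/hour = 25.8 hours.

t = 25.8 hours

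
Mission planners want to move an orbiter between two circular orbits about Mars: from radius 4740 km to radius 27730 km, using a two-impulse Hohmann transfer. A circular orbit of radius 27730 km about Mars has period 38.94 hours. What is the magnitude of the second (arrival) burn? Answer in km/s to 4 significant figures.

Δv₂ = 0.5713 km/s

From Kepler's third law T² = 4π²r³/μ at r = 27730 km, T = 38.94 hours = 38.94 × 3600 s = 1.40184×10^5 s: μ = 4π²r³/T² = 42836.3 km³/s².
Semi-major axis of the transfer orbit: a_t = (4740 + 27730)/2 = 16235 km.
On the circular orbit at r = 27730 km, v_c = √(μ/r) = 1.2429 km/s.
Transfer-orbit speed at the same r (vis-viva, a = a_t): v_t = √[μ(2/r − 1/a_t)] = 0.67157 km/s.
Δv₂ = |v_t − v_c| = |0.67157 − 1.2429| = 0.5713 km/s.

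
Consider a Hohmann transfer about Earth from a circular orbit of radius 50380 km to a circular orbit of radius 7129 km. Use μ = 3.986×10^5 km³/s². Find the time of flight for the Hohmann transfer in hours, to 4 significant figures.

t = 6.740 hours

Semi-major axis of the transfer orbit: a_t = (50380 + 7129)/2 = 28754.5 km.
Half the transfer-orbit period gives t = π√(a_t³/μ) = 24263 s.
Converting: 24263 s ÷ 3600 s/hour = 6.740 hours.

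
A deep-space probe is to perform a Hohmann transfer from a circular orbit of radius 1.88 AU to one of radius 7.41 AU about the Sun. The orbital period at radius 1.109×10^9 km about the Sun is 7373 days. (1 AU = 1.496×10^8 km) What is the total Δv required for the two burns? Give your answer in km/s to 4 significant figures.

From Kepler's third law T² = 4π²r³/μ at r = 1.109×10^9 km, T = 7373 days = 7373 × 86400 s = 6.370272×10^8 s: μ = 4π²r³/T² = 1.32690×10^11 km³/s².
In km: r₁ = 1.88 × 1.496×10^8 = 2.81248×10^8 km; r₂ = 7.41 × 1.496×10^8 = 1.108536×10^9 km.
Transfer-ellipse semi-major axis a_t = (r₁ + r₂)/2 = (2.81248×10^8 + 1.108536×10^9)/2 = 6.94892×10^8 km.
At r₁ the circular-orbit speed is v₁ = √(μ/r₁) = 21.7207 km/s.
On the transfer ellipse at r₁, vis-viva equation gives v_p = √[μ(2/r₁ − 1/a_t)] = 27.4341 km/s.
First burn Δv₁ = |v_p − v₁| = 5.7134 km/s.
At r₂, v₂ = √(μ/r₂) = 10.94068 km/s.
Transfer-orbit speed at r₂: v_a = √[μ(2/r₂ − 1/a_t)] = 6.960339 km/s.
Second burn Δv₂ = |v₂ − v_a| = 3.9803 km/s.
Δv = Δv₁ + Δv₂ = 5.7134 + 3.9803 = 9.694 km/s.

Δv = 9.694 km/s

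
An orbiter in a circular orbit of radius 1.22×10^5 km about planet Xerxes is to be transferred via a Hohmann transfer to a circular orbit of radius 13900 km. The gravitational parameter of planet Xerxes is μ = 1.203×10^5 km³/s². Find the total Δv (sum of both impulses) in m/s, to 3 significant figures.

Δv = 1540 m/s

Transfer-ellipse semi-major axis a_t = (r₁ + r₂)/2 = (1.220×10^5 + 13900)/2 = 67950 km.
Circular speed at r₁: v₁ = √(μ/r₁) = √(1.203×10^5/1.220×10^5) = 0.9930 km/s.
On the transfer ellipse at r₁, vis-viva equation gives v_a = √[μ(2/r₁ − 1/a_t)] = 0.4491 km/s.
First burn Δv₁ = |v_a − v₁| = 0.5439 km/s.
At r₂, v₂ = √(μ/r₂) = 2.942 km/s.
Transfer-orbit speed at r₂: v_p = √[μ(2/r₂ − 1/a_t)] = 3.942 km/s.
Second burn Δv₂ = |v₂ − v_p| = 1.000 km/s.
Δv = Δv₁ + Δv₂ = 0.5439 + 1.000 = 1.544 km/s.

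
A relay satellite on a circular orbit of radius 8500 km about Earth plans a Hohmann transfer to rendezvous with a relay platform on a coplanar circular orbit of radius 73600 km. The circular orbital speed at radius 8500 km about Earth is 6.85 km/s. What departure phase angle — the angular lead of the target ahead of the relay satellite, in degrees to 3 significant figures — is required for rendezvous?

From the circular-orbit relation v² = μ/r at r = 8500 km: μ = v²r = (6.85)² × 8500 = 3.98841×10^5 km³/s².
Transfer-ellipse semi-major axis a_t = (r₁ + r₂)/2 = (8500 + 73600)/2 = 41050 km.
The half-period of the transfer ellipse is t = π√(a_t³/μ) = 41373 s.
The target's mean motion on its circular orbit is ω₂ = √(μ/r₂³) = 3.1629×10^-5 rad/s.
Angle swept by the target during transfer: ω₂·t = 1.3086 rad = 74.98°.
The relay satellite traverses 180° on the transfer ellipse, so the target must lead by 180° − 74.98° = 105°.

φ = 105°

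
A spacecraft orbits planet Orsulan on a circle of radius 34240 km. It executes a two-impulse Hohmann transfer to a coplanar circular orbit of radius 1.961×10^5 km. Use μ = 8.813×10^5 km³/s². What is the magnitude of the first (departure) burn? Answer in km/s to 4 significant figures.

Δv₁ = 1.547 km/s

Transfer-ellipse semi-major axis a_t = (r₁ + r₂)/2 = (34240 + 1.961×10^5)/2 = 1.1517×10^5 km.
Circular speed at r = 34240 km: v_c = √(μ/r) = 5.073 km/s.
Transfer-orbit speed at the same r (vis-viva, a = a_t): v_t = √[μ(2/r − 1/a_t)] = 6.620 km/s.
Δv₁ = |v_t − v_c| = |6.620 − 5.073| = 1.547 km/s.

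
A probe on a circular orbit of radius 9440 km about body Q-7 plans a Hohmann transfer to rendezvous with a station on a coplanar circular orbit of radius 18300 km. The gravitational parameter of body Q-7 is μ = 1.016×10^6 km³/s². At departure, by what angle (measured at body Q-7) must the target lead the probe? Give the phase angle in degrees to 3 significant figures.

Semi-major axis of the transfer orbit: a_t = (9440 + 18300)/2 = 13870 km.
Transfer time t = π√(a_t³/μ) = 5091 s.
The target's mean motion on its circular orbit is ω₂ = √(μ/r₂³) = 4.072×10^-4 rad/s.
Angle swept by the target during transfer: ω₂·t = 2.073 rad = 118.8°.
Arrival is 180° from departure on the ellipse, so φ = 180° − 118.8° = 61.2°.

φ = 61.2°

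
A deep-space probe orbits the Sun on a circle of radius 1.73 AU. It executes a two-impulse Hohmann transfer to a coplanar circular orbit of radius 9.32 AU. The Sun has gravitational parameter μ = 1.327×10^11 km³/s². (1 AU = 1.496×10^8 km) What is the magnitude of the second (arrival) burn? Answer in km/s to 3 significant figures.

Δv₂ = 4.30 km/s

In km: r₁ = 1.73 × 1.496×10^8 = 2.58808×10^8 km; r₂ = 9.32 × 1.496×10^8 = 1.394272×10^9 km.
Transfer-ellipse semi-major axis a_t = (r₁ + r₂)/2 = (2.58808×10^8 + 1.394272×10^9)/2 = 8.2654×10^8 km.
Circular speed at r = 1.394272×10^9 km: v_c = √(μ/r) = 9.756 km/s.
Vis-viva on the transfer ellipse at r = 1.394272×10^9 km gives v_t = √[μ(2/r − 1/a_t)] = 5.459 km/s.
Δv₂ = |v_t − v_c| = |5.459 − 9.756| = 4.297 km/s.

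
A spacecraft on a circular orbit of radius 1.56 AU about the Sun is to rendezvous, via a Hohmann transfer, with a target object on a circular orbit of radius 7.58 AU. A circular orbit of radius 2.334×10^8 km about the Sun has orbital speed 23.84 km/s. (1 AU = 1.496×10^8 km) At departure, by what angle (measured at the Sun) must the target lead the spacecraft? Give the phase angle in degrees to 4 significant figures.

From the circular-orbit relation v² = μ/r at r = 2.334×10^8 km: μ = v²r = (23.84)² × 2.334×10^8 = 1.32652×10^11 km³/s².
In km: r₁ = 1.56 × 1.496×10^8 = 2.33376×10^8 km; r₂ = 7.58 × 1.496×10^8 = 1.133968×10^9 km.
The Hohmann ellipse has a_t = (r₁ + r₂)/2 = 6.83672×10^8 km.
The half-period of the transfer ellipse is t = π√(a_t³/μ) = 1.5419×10^8 s.
The target's mean motion on its circular orbit is ω₂ = √(μ/r₂³) = 9.5380×10^-9 rad/s.
Angle swept by the target during transfer: ω₂·t = 1.4707 rad = 84.26°.
The spacecraft traverses 180° on the transfer ellipse, so the target must lead by 180° − 84.26° = 95.74°.

φ = 95.74°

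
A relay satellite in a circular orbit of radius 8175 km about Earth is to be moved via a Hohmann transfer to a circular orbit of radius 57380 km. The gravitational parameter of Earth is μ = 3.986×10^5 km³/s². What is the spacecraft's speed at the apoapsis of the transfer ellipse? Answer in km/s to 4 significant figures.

Semi-major axis of the transfer orbit: a_t = (8175 + 57380)/2 = 32777.5 km.
At apoapsis, r = 57380 km.
From the vis-viva equation, v = √[μ(2/r − 1/a_t)] = 1.316 km/s.

v = 1.316 km/s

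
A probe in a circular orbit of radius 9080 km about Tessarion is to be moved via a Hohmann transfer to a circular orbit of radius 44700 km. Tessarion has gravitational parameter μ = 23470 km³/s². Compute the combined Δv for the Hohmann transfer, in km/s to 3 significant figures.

Semi-major axis of the transfer orbit: a_t = (9080 + 44700)/2 = 26890 km.
At r₁ the circular-orbit speed is v₁ = √(μ/r₁) = 1.60773 km/s.
On the transfer ellipse at r₁, v² = μ(2/r − 1/a) gives v_p = √[μ(2/r₁ − 1/a_t)] = 2.07287 km/s.
First burn Δv₁ = |v_p − v₁| = 0.46514 km/s.
Circular speed at r₂: v₂ = √(μ/r₂) = 0.72461 km/s.
Transfer-orbit speed at r₂: v_a = √[μ(2/r₂ − 1/a_t)] = 0.42107 km/s.
Second burn Δv₂ = |v₂ − v_a| = 0.30354 km/s.
Δv = Δv₁ + Δv₂ = 0.46514 + 0.30354 = 0.7687 km/s.

Δv = 0.769 km/s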